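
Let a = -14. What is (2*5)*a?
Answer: -140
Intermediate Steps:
(2*5)*a = (2*5)*(-14) = 10*(-14) = -140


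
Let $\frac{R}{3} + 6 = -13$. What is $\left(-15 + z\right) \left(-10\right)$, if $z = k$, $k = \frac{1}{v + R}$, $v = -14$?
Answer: $\frac{10660}{71} \approx 150.14$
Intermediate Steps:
$R = -57$ ($R = -18 + 3 \left(-13\right) = -18 - 39 = -57$)
$k = - \frac{1}{71}$ ($k = \frac{1}{-14 - 57} = \frac{1}{-71} = - \frac{1}{71} \approx -0.014085$)
$z = - \frac{1}{71} \approx -0.014085$
$\left(-15 + z\right) \left(-10\right) = \left(-15 - \frac{1}{71}\right) \left(-10\right) = \left(- \frac{1066}{71}\right) \left(-10\right) = \frac{10660}{71}$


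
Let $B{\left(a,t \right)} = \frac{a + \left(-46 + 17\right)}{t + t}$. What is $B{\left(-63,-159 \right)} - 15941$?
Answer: $- \frac{2534573}{159} \approx -15941.0$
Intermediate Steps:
$B{\left(a,t \right)} = \frac{-29 + a}{2 t}$ ($B{\left(a,t \right)} = \frac{a - 29}{2 t} = \left(-29 + a\right) \frac{1}{2 t} = \frac{-29 + a}{2 t}$)
$B{\left(-63,-159 \right)} - 15941 = \frac{-29 - 63}{2 \left(-159\right)} - 15941 = \frac{1}{2} \left(- \frac{1}{159}\right) \left(-92\right) - 15941 = \frac{46}{159} - 15941 = - \frac{2534573}{159}$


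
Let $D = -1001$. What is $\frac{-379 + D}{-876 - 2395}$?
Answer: $\frac{1380}{3271} \approx 0.42189$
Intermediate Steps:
$\frac{-379 + D}{-876 - 2395} = \frac{-379 - 1001}{-876 - 2395} = - \frac{1380}{-3271} = \left(-1380\right) \left(- \frac{1}{3271}\right) = \frac{1380}{3271}$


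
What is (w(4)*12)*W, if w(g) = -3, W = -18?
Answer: 648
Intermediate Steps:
(w(4)*12)*W = -3*12*(-18) = -36*(-18) = 648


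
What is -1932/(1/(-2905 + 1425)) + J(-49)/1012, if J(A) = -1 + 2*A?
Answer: 263061111/92 ≈ 2.8594e+6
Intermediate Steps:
-1932/(1/(-2905 + 1425)) + J(-49)/1012 = -1932/(1/(-2905 + 1425)) + (-1 + 2*(-49))/1012 = -1932/(1/(-1480)) + (-1 - 98)*(1/1012) = -1932/(-1/1480) - 99*1/1012 = -1932*(-1480) - 9/92 = 2859360 - 9/92 = 263061111/92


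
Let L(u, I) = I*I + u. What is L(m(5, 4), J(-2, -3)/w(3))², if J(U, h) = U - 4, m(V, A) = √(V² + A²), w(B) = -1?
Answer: (36 + √41)² ≈ 1798.0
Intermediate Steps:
m(V, A) = √(A² + V²)
J(U, h) = -4 + U
L(u, I) = u + I² (L(u, I) = I² + u = u + I²)
L(m(5, 4), J(-2, -3)/w(3))² = (√(4² + 5²) + ((-4 - 2)/(-1))²)² = (√(16 + 25) + (-6*(-1))²)² = (√41 + 6²)² = (√41 + 36)² = (36 + √41)²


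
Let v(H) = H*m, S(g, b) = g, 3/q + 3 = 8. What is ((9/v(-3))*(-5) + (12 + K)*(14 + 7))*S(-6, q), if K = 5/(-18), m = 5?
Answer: -1495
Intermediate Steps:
q = 3/5 (q = 3/(-3 + 8) = 3/5 ≈ 0.60000)
v(H) = 5*H (v(H) = H*5 = 5*H)
K = -5/18 (K = 5*(-1/18) = -5/18 ≈ -0.27778)
((9/v(-3))*(-5) + (12 + K)*(14 + 7))*S(-6, q) = ((9/((5*(-3))))*(-5) + (12 - 5/18)*(14 + 7))*(-6) = ((9/(-15))*(-5) + (211/18)*21)*(-6) = ((9*(-1/15))*(-5) + 1477/6)*(-6) = (-3/5*(-5) + 1477/6)*(-6) = (3 + 1477/6)*(-6) = (1495/6)*(-6) = -1495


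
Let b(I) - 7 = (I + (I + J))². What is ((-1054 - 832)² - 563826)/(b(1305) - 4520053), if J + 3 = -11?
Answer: 299317/221917 ≈ 1.3488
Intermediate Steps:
J = -14 (J = -3 - 11 = -14)
b(I) = 7 + (-14 + 2*I)² (b(I) = 7 + (I + (I - 14))² = 7 + (I + (-14 + I))² = 7 + (-14 + 2*I)²)
((-1054 - 832)² - 563826)/(b(1305) - 4520053) = ((-1054 - 832)² - 563826)/((7 + 4*(-7 + 1305)²) - 4520053) = ((-1886)² - 563826)/((7 + 4*1298²) - 4520053) = (3556996 - 563826)/((7 + 4*1684804) - 4520053) = 2993170/((7 + 6739216) - 4520053) = 2993170/(6739223 - 4520053) = 2993170/2219170 = 2993170*(1/2219170) = 299317/221917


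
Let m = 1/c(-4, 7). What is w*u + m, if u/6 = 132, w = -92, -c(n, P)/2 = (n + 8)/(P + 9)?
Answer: -72866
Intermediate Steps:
c(n, P) = -2*(8 + n)/(9 + P) (c(n, P) = -2*(n + 8)/(P + 9) = -2*(8 + n)/(9 + P))
u = 792 (u = 6*132 = 792)
m = -2 (m = 1/(2*(-8 - 1*(-4))/(9 + 7)) = 1/(2*(-8 + 4)/16) = 1/(2*(1/16)*(-4)) = 1/(-½) = -2)
w*u + m = -92*792 - 2 = -72864 - 2 = -72866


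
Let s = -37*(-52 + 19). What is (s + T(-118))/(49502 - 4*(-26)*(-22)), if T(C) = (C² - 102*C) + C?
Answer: 3007/5246 ≈ 0.57320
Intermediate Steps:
s = 1221 (s = -37*(-33) = 1221)
T(C) = C² - 101*C
(s + T(-118))/(49502 - 4*(-26)*(-22)) = (1221 - 118*(-101 - 118))/(49502 - 4*(-26)*(-22)) = (1221 - 118*(-219))/(49502 + 104*(-22)) = (1221 + 25842)/(49502 - 2288) = 27063/47214 = 27063*(1/47214) = 3007/5246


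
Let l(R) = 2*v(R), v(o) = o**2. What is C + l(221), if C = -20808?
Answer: 76874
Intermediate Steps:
l(R) = 2*R**2
C + l(221) = -20808 + 2*221**2 = -20808 + 2*48841 = -20808 + 97682 = 76874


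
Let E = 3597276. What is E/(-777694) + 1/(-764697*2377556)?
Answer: -5441134155106463/1176317131524204 ≈ -4.6256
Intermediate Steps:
E/(-777694) + 1/(-764697*2377556) = 3597276/(-777694) + 1/(-764697*2377556) = 3597276*(-1/777694) - 1/764697*1/2377556 = -1798638/388847 - 1/1818109940532 = -5441134155106463/1176317131524204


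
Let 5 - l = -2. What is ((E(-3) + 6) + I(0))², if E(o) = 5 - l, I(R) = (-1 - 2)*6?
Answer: 196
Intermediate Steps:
l = 7 (l = 5 - 1*(-2) = 5 + 2 = 7)
I(R) = -18 (I(R) = -3*6 = -18)
E(o) = -2 (E(o) = 5 - 1*7 = 5 - 7 = -2)
((E(-3) + 6) + I(0))² = ((-2 + 6) - 18)² = (4 - 18)² = (-14)² = 196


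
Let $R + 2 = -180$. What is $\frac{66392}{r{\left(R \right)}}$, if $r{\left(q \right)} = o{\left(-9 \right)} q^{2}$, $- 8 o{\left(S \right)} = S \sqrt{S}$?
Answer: $- \frac{132784 i}{223587} \approx - 0.59388 i$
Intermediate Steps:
$R = -182$ ($R = -2 - 180 = -182$)
$o{\left(S \right)} = - \frac{S^{\frac{3}{2}}}{8}$ ($o{\left(S \right)} = - \frac{S \sqrt{S}}{8} = - \frac{S^{\frac{3}{2}}}{8}$)
$r{\left(q \right)} = \frac{27 i q^{2}}{8}$ ($r{\left(q \right)} = - \frac{\left(-9\right)^{\frac{3}{2}}}{8} q^{2} = - \frac{\left(-27\right) i}{8} q^{2} = \frac{27 i}{8} q^{2} = \frac{27 i q^{2}}{8}$)
$\frac{66392}{r{\left(R \right)}} = \frac{66392}{\frac{27}{8} i \left(-182\right)^{2}} = \frac{66392}{\frac{27}{8} i 33124} = \frac{66392}{\frac{223587}{2} i} = 66392 \left(- \frac{2 i}{223587}\right) = - \frac{132784 i}{223587}$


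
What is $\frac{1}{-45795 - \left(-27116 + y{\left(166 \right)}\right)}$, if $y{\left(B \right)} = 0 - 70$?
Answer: $- \frac{1}{18609} \approx -5.3737 \cdot 10^{-5}$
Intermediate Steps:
$y{\left(B \right)} = -70$
$\frac{1}{-45795 - \left(-27116 + y{\left(166 \right)}\right)} = \frac{1}{-45795 + \left(27116 - -70\right)} = \frac{1}{-45795 + \left(27116 + 70\right)} = \frac{1}{-45795 + 27186} = \frac{1}{-18609} = - \frac{1}{18609}$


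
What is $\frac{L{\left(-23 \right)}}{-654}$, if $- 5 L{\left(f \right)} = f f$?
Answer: $\frac{529}{3270} \approx 0.16177$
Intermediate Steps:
$L{\left(f \right)} = - \frac{f^{2}}{5}$ ($L{\left(f \right)} = - \frac{f f}{5} = - \frac{f^{2}}{5}$)
$\frac{L{\left(-23 \right)}}{-654} = \frac{\left(- \frac{1}{5}\right) \left(-23\right)^{2}}{-654} = \left(- \frac{1}{5}\right) 529 \left(- \frac{1}{654}\right) = \left(- \frac{529}{5}\right) \left(- \frac{1}{654}\right) = \frac{529}{3270}$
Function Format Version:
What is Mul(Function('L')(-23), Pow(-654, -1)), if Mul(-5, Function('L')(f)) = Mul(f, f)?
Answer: Rational(529, 3270) ≈ 0.16177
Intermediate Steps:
Function('L')(f) = Mul(Rational(-1, 5), Pow(f, 2)) (Function('L')(f) = Mul(Rational(-1, 5), Mul(f, f)) = Mul(Rational(-1, 5), Pow(f, 2)))
Mul(Function('L')(-23), Pow(-654, -1)) = Mul(Mul(Rational(-1, 5), Pow(-23, 2)), Pow(-654, -1)) = Mul(Mul(Rational(-1, 5), 529), Rational(-1, 654)) = Mul(Rational(-529, 5), Rational(-1, 654)) = Rational(529, 3270)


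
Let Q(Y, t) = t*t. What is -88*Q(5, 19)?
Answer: -31768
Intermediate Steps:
Q(Y, t) = t²
-88*Q(5, 19) = -88*19² = -88*361 = -31768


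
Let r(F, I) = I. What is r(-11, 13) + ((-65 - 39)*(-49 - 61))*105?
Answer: 1201213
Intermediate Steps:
r(-11, 13) + ((-65 - 39)*(-49 - 61))*105 = 13 + ((-65 - 39)*(-49 - 61))*105 = 13 - 104*(-110)*105 = 13 + 11440*105 = 13 + 1201200 = 1201213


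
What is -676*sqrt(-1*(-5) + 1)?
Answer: -676*sqrt(6) ≈ -1655.9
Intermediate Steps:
-676*sqrt(-1*(-5) + 1) = -676*sqrt(5 + 1) = -676*sqrt(6)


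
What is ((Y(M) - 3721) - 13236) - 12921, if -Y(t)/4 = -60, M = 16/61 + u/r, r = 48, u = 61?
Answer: -29638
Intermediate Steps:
M = 4489/2928 (M = 16/61 + 61/48 = 4489/2928 ≈ 1.5331)
Y(t) = 240 (Y(t) = -4*(-60) = 240)
((Y(M) - 3721) - 13236) - 12921 = ((240 - 3721) - 13236) - 12921 = (-3481 - 13236) - 12921 = -16717 - 12921 = -29638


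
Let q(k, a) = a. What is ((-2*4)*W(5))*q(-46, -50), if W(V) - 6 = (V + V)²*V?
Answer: 202400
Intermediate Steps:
W(V) = 6 + 4*V³ (W(V) = 6 + (V + V)²*V = 6 + (2*V)²*V = 6 + (4*V²)*V = 6 + 4*V³)
((-2*4)*W(5))*q(-46, -50) = ((-2*4)*(6 + 4*5³))*(-50) = -8*(6 + 4*125)*(-50) = -8*(6 + 500)*(-50) = -8*506*(-50) = -4048*(-50) = 202400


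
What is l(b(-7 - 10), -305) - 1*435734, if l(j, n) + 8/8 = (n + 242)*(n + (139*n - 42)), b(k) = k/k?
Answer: 2257011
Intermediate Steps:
b(k) = 1
l(j, n) = -1 + (-42 + 140*n)*(242 + n) (l(j, n) = -1 + (n + 242)*(n + (139*n - 42)) = -1 + (242 + n)*(n + (-42 + 139*n)) = -1 + (242 + n)*(-42 + 140*n) = -1 + (-42 + 140*n)*(242 + n))
l(b(-7 - 10), -305) - 1*435734 = (-10165 + 140*(-305)**2 + 33838*(-305)) - 1*435734 = (-10165 + 140*93025 - 10320590) - 435734 = (-10165 + 13023500 - 10320590) - 435734 = 2692745 - 435734 = 2257011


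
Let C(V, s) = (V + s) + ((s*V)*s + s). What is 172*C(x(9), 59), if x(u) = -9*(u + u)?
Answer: -97002152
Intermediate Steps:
x(u) = -18*u
C(V, s) = V + 2*s + V*s² (C(V, s) = (V + s) + ((V*s)*s + s) = (V + s) + (V*s² + s) = (V + s) + (s + V*s²) = V + 2*s + V*s²)
172*C(x(9), 59) = 172*(-18*9 + 2*59 - 18*9*59²) = 172*(-162 + 118 - 162*3481) = 172*(-162 + 118 - 563922) = 172*(-563966) = -97002152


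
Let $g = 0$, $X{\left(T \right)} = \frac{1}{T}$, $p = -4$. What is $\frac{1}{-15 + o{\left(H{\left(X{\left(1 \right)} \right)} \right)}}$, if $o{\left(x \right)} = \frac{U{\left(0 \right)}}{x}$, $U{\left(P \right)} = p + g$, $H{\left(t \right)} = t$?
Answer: $- \frac{1}{19} \approx -0.052632$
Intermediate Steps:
$U{\left(P \right)} = -4$ ($U{\left(P \right)} = -4 + 0 = -4$)
$o{\left(x \right)} = - \frac{4}{x}$
$\frac{1}{-15 + o{\left(H{\left(X{\left(1 \right)} \right)} \right)}} = \frac{1}{-15 - \frac{4}{1^{-1}}} = \frac{1}{-15 - \frac{4}{1}} = \frac{1}{-15 - 4} = \frac{1}{-19} = - \frac{1}{19}$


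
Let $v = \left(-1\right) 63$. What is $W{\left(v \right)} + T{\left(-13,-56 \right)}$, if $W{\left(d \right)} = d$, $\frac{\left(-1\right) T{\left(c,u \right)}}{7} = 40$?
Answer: $-343$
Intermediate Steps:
$v = -63$
$T{\left(c,u \right)} = -280$ ($T{\left(c,u \right)} = \left(-7\right) 40 = -280$)
$W{\left(v \right)} + T{\left(-13,-56 \right)} = -63 - 280 = -343$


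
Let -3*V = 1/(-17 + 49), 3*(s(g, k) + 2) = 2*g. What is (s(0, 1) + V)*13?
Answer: -2509/96 ≈ -26.135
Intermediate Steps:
s(g, k) = -2 + 2*g/3 (s(g, k) = -2 + (2*g)/3 = -2 + 2*g/3)
V = -1/96 (V = -1/(3*(-17 + 49)) = -⅓/32 = -⅓*1/32 = -1/96 ≈ -0.010417)
(s(0, 1) + V)*13 = ((-2 + (⅔)*0) - 1/96)*13 = ((-2 + 0) - 1/96)*13 = (-2 - 1/96)*13 = -193/96*13 = -2509/96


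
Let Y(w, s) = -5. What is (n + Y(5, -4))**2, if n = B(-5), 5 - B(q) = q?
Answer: 25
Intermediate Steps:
B(q) = 5 - q
n = 10 (n = 5 - 1*(-5) = 5 + 5 = 10)
(n + Y(5, -4))**2 = (10 - 5)**2 = 5**2 = 25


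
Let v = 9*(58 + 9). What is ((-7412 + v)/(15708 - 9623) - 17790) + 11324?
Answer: -39352419/6085 ≈ -6467.1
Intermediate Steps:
v = 603 (v = 9*67 = 603)
((-7412 + v)/(15708 - 9623) - 17790) + 11324 = ((-7412 + 603)/(15708 - 9623) - 17790) + 11324 = (-6809/6085 - 17790) + 11324 = -108258959/6085 + 11324 = -39352419/6085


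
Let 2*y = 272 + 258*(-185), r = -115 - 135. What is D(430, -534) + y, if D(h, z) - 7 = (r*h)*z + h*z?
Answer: 57151658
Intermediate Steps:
r = -250
D(h, z) = 7 - 249*h*z (D(h, z) = 7 + ((-250*h)*z + h*z) = 7 + (-250*h*z + h*z) = 7 - 249*h*z)
y = -23729 (y = (272 + 258*(-185))/2 = (272 - 47730)/2 = (1/2)*(-47458) = -23729)
D(430, -534) + y = (7 - 249*430*(-534)) - 23729 = (7 + 57175380) - 23729 = 57175387 - 23729 = 57151658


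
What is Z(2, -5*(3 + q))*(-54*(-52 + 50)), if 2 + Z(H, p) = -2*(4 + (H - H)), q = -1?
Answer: -1080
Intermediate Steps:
Z(H, p) = -10 (Z(H, p) = -2 - 2*(4 + (H - H)) = -2 - 2*(4 + 0) = -2 - 2*4 = -2 - 8 = -10)
Z(2, -5*(3 + q))*(-54*(-52 + 50)) = -(-540)*(-52 + 50) = -(-540)*(-2) = -10*108 = -1080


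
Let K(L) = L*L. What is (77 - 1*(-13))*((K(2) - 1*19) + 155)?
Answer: 12600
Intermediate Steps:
K(L) = L**2
(77 - 1*(-13))*((K(2) - 1*19) + 155) = (77 - 1*(-13))*((2**2 - 1*19) + 155) = (77 + 13)*((4 - 19) + 155) = 90*(-15 + 155) = 90*140 = 12600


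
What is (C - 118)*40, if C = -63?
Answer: -7240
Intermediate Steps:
(C - 118)*40 = (-63 - 118)*40 = -181*40 = -7240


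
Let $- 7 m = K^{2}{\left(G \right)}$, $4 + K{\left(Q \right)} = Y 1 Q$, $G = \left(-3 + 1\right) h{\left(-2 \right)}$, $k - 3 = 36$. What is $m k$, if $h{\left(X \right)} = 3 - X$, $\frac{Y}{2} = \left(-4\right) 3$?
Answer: $- \frac{2172144}{7} \approx -3.1031 \cdot 10^{5}$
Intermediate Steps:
$Y = -24$ ($Y = 2 \left(\left(-4\right) 3\right) = 2 \left(-12\right) = -24$)
$k = 39$ ($k = 3 + 36 = 39$)
$G = -10$ ($G = \left(-3 + 1\right) \left(3 - -2\right) = - 2 \left(3 + 2\right) = \left(-2\right) 5 = -10$)
$K{\left(Q \right)} = -4 - 24 Q$ ($K{\left(Q \right)} = -4 + \left(-24\right) 1 Q = -4 - 24 Q$)
$m = - \frac{55696}{7}$ ($m = - \frac{\left(-4 - -240\right)^{2}}{7} = - \frac{\left(-4 + 240\right)^{2}}{7} = - \frac{236^{2}}{7} = \left(- \frac{1}{7}\right) 55696 = - \frac{55696}{7} \approx -7956.6$)
$m k = \left(- \frac{55696}{7}\right) 39 = - \frac{2172144}{7}$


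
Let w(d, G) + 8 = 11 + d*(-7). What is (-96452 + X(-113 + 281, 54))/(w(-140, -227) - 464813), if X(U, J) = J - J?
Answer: 48226/231915 ≈ 0.20795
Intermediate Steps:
w(d, G) = 3 - 7*d (w(d, G) = -8 + (11 + d*(-7)) = -8 + (11 - 7*d) = 3 - 7*d)
X(U, J) = 0
(-96452 + X(-113 + 281, 54))/(w(-140, -227) - 464813) = (-96452 + 0)/((3 - 7*(-140)) - 464813) = -96452/((3 + 980) - 464813) = -96452/(983 - 464813) = -96452/(-463830) = -96452*(-1/463830) = 48226/231915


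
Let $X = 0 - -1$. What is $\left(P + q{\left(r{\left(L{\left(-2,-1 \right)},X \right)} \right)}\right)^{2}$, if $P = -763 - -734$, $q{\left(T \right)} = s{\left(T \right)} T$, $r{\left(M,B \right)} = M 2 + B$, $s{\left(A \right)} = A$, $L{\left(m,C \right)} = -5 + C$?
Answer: $8464$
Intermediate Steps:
$X = 1$ ($X = 0 + 1 = 1$)
$r{\left(M,B \right)} = B + 2 M$ ($r{\left(M,B \right)} = 2 M + B = B + 2 M$)
$q{\left(T \right)} = T^{2}$ ($q{\left(T \right)} = T T = T^{2}$)
$P = -29$ ($P = -763 + 734 = -29$)
$\left(P + q{\left(r{\left(L{\left(-2,-1 \right)},X \right)} \right)}\right)^{2} = \left(-29 + \left(1 + 2 \left(-5 - 1\right)\right)^{2}\right)^{2} = \left(-29 + \left(1 + 2 \left(-6\right)\right)^{2}\right)^{2} = \left(-29 + \left(1 - 12\right)^{2}\right)^{2} = \left(-29 + \left(-11\right)^{2}\right)^{2} = \left(-29 + 121\right)^{2} = 92^{2} = 8464$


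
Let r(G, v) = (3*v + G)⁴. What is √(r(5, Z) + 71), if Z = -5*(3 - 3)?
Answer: 2*√174 ≈ 26.382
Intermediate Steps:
Z = 0 (Z = -5*0 = 0)
r(G, v) = (G + 3*v)⁴
√(r(5, Z) + 71) = √((5 + 3*0)⁴ + 71) = √((5 + 0)⁴ + 71) = √(5⁴ + 71) = √(625 + 71) = √696 = 2*√174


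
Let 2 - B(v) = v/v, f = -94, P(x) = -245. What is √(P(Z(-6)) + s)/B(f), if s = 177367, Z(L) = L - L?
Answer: √177122 ≈ 420.86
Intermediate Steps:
Z(L) = 0
B(v) = 1 (B(v) = 2 - v/v = 2 - 1*1 = 2 - 1 = 1)
√(P(Z(-6)) + s)/B(f) = √(-245 + 177367)/1 = √177122*1 = √177122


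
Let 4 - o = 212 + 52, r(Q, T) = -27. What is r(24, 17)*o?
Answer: 7020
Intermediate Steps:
o = -260 (o = 4 - (212 + 52) = 4 - 1*264 = 4 - 264 = -260)
r(24, 17)*o = -27*(-260) = 7020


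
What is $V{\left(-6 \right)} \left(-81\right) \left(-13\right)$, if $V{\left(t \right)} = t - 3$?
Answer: $-9477$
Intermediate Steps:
$V{\left(t \right)} = -3 + t$
$V{\left(-6 \right)} \left(-81\right) \left(-13\right) = \left(-3 - 6\right) \left(-81\right) \left(-13\right) = \left(-9\right) \left(-81\right) \left(-13\right) = 729 \left(-13\right) = -9477$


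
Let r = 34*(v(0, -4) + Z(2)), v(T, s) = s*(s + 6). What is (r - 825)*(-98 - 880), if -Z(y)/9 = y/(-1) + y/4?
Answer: 623964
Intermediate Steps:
Z(y) = 27*y/4 (Z(y) = -9*(y/(-1) + y/4) = -9*(y*(-1) + y*(¼)) = -9*(-y + y/4) = -(-27)*y/4 = 27*y/4)
v(T, s) = s*(6 + s)
r = 187 (r = 34*(-4*(6 - 4) + (27/4)*2) = 34*(-4*2 + 27/2) = 34*(-8 + 27/2) = 34*(11/2) = 187)
(r - 825)*(-98 - 880) = (187 - 825)*(-98 - 880) = -638*(-978) = 623964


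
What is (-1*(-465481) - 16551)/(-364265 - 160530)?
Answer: -89786/104959 ≈ -0.85544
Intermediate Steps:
(-1*(-465481) - 16551)/(-364265 - 160530) = (465481 - 16551)/(-524795) = 448930*(-1/524795) = -89786/104959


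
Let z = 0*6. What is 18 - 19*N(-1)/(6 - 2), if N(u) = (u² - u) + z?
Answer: 17/2 ≈ 8.5000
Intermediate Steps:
z = 0
N(u) = u² - u (N(u) = (u² - u) + 0 = u² - u)
18 - 19*N(-1)/(6 - 2) = 18 - 19*(-(-1 - 1))/(6 - 2) = 18 - 19*(-1*(-2))/4 = 18 - 19*2/4 = 18 - 19*½ = 18 - 19/2 = 17/2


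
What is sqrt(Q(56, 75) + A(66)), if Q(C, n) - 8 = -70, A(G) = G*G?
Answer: sqrt(4294) ≈ 65.529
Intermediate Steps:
A(G) = G**2
Q(C, n) = -62 (Q(C, n) = 8 - 70 = -62)
sqrt(Q(56, 75) + A(66)) = sqrt(-62 + 66**2) = sqrt(-62 + 4356) = sqrt(4294)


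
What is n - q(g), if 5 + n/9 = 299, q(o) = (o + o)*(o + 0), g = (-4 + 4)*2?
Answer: 2646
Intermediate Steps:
g = 0 (g = 0*2 = 0)
q(o) = 2*o**2 (q(o) = (2*o)*o = 2*o**2)
n = 2646 (n = -45 + 9*299 = -45 + 2691 = 2646)
n - q(g) = 2646 - 2*0**2 = 2646 - 2*0 = 2646 - 1*0 = 2646 + 0 = 2646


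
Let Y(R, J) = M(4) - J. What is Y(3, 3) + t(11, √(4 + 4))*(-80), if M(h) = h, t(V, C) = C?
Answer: 1 - 160*√2 ≈ -225.27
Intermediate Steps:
Y(R, J) = 4 - J
Y(3, 3) + t(11, √(4 + 4))*(-80) = (4 - 1*3) + √(4 + 4)*(-80) = (4 - 3) + √8*(-80) = 1 + (2*√2)*(-80) = 1 - 160*√2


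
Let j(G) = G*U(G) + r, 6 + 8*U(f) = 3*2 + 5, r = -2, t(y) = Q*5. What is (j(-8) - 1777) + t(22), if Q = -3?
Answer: -1799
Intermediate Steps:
t(y) = -15 (t(y) = -3*5 = -15)
U(f) = 5/8 (U(f) = -¾ + (3*2 + 5)/8 = -¾ + (6 + 5)/8 = -¾ + (⅛)*11 = -¾ + 11/8 = 5/8)
j(G) = -2 + 5*G/8 (j(G) = G*(5/8) - 2 = 5*G/8 - 2 = -2 + 5*G/8)
(j(-8) - 1777) + t(22) = ((-2 + (5/8)*(-8)) - 1777) - 15 = ((-2 - 5) - 1777) - 15 = (-7 - 1777) - 15 = -1784 - 15 = -1799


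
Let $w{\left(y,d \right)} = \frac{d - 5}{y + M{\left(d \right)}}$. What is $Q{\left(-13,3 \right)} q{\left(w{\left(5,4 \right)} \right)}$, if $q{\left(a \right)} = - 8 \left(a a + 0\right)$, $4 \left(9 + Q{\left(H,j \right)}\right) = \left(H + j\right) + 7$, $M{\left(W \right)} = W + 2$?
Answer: $\frac{78}{121} \approx 0.64463$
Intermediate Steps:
$M{\left(W \right)} = 2 + W$
$w{\left(y,d \right)} = \frac{-5 + d}{2 + d + y}$ ($w{\left(y,d \right)} = \frac{d - 5}{y + \left(2 + d\right)} = \frac{-5 + d}{2 + d + y}$)
$Q{\left(H,j \right)} = - \frac{29}{4} + \frac{H}{4} + \frac{j}{4}$ ($Q{\left(H,j \right)} = -9 + \frac{\left(H + j\right) + 7}{4} = -9 + \frac{7 + H + j}{4} = -9 + \left(\frac{7}{4} + \frac{H}{4} + \frac{j}{4}\right) = - \frac{29}{4} + \frac{H}{4} + \frac{j}{4}$)
$q{\left(a \right)} = - 8 a^{2}$ ($q{\left(a \right)} = - 8 \left(a^{2} + 0\right) = - 8 a^{2}$)
$Q{\left(-13,3 \right)} q{\left(w{\left(5,4 \right)} \right)} = \left(- \frac{29}{4} + \frac{1}{4} \left(-13\right) + \frac{1}{4} \cdot 3\right) \left(- 8 \left(\frac{-5 + 4}{2 + 4 + 5}\right)^{2}\right) = \left(- \frac{29}{4} - \frac{13}{4} + \frac{3}{4}\right) \left(- 8 \left(\frac{1}{11} \left(-1\right)\right)^{2}\right) = - \frac{39 \left(- 8 \left(\frac{1}{11} \left(-1\right)\right)^{2}\right)}{4} = - \frac{39 \left(- 8 \left(- \frac{1}{11}\right)^{2}\right)}{4} = - \frac{39 \left(\left(-8\right) \frac{1}{121}\right)}{4} = \left(- \frac{39}{4}\right) \left(- \frac{8}{121}\right) = \frac{78}{121}$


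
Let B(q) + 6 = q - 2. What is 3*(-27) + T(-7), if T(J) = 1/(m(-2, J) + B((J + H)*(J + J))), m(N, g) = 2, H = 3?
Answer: -4049/50 ≈ -80.980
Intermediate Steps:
B(q) = -8 + q (B(q) = -6 + (q - 2) = -6 + (-2 + q) = -8 + q)
T(J) = 1/(-6 + 2*J*(3 + J)) (T(J) = 1/(2 + (-8 + (J + 3)*(J + J))) = 1/(2 + (-8 + (3 + J)*(2*J))) = 1/(2 + (-8 + 2*J*(3 + J))) = 1/(-6 + 2*J*(3 + J)))
3*(-27) + T(-7) = 3*(-27) + 1/(2*(-3 - 7*(3 - 7))) = -81 + 1/(2*(-3 - 7*(-4))) = -81 + 1/(2*(-3 + 28)) = -81 + (½)/25 = -81 + (½)*(1/25) = -81 + 1/50 = -4049/50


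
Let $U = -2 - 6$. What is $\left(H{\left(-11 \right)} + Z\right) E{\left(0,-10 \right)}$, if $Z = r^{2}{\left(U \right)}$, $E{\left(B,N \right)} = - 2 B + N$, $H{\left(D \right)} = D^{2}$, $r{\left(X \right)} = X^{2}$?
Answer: $-42170$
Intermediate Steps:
$U = -8$ ($U = -2 - 6 = -8$)
$E{\left(B,N \right)} = N - 2 B$
$Z = 4096$ ($Z = \left(\left(-8\right)^{2}\right)^{2} = 64^{2} = 4096$)
$\left(H{\left(-11 \right)} + Z\right) E{\left(0,-10 \right)} = \left(\left(-11\right)^{2} + 4096\right) \left(-10 - 0\right) = \left(121 + 4096\right) \left(-10 + 0\right) = 4217 \left(-10\right) = -42170$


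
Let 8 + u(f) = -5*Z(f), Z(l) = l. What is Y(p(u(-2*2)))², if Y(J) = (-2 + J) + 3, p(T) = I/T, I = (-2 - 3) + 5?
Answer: 1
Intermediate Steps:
u(f) = -8 - 5*f
I = 0 (I = -5 + 5 = 0)
p(T) = 0 (p(T) = 0/T = 0)
Y(J) = 1 + J
Y(p(u(-2*2)))² = (1 + 0)² = 1² = 1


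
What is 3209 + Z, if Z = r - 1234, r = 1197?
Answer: 3172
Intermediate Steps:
Z = -37 (Z = 1197 - 1234 = -37)
3209 + Z = 3209 - 37 = 3172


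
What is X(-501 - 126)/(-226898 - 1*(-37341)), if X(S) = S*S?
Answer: -393129/189557 ≈ -2.0739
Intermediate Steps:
X(S) = S**2
X(-501 - 126)/(-226898 - 1*(-37341)) = (-501 - 126)**2/(-226898 - 1*(-37341)) = (-627)**2/(-226898 + 37341) = 393129/(-189557) = 393129*(-1/189557) = -393129/189557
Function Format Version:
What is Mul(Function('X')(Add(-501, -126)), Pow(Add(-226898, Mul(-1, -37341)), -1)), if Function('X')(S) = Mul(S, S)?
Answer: Rational(-393129, 189557) ≈ -2.0739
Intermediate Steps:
Function('X')(S) = Pow(S, 2)
Mul(Function('X')(Add(-501, -126)), Pow(Add(-226898, Mul(-1, -37341)), -1)) = Mul(Pow(Add(-501, -126), 2), Pow(Add(-226898, Mul(-1, -37341)), -1)) = Mul(Pow(-627, 2), Pow(Add(-226898, 37341), -1)) = Mul(393129, Pow(-189557, -1)) = Mul(393129, Rational(-1, 189557)) = Rational(-393129, 189557)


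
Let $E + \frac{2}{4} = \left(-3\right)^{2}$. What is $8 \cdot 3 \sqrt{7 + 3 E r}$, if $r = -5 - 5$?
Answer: $48 i \sqrt{62} \approx 377.95 i$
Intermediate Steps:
$E = \frac{17}{2}$ ($E = - \frac{1}{2} + \left(-3\right)^{2} = - \frac{1}{2} + 9 = \frac{17}{2} \approx 8.5$)
$r = -10$
$8 \cdot 3 \sqrt{7 + 3 E r} = 8 \cdot 3 \sqrt{7 + 3 \cdot \frac{17}{2} \left(-10\right)} = 24 \sqrt{7 + \frac{51}{2} \left(-10\right)} = 24 \sqrt{7 - 255} = 24 \sqrt{-248} = 24 \cdot 2 i \sqrt{62} = 48 i \sqrt{62}$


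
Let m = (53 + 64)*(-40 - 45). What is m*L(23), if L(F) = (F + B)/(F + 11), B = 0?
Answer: -13455/2 ≈ -6727.5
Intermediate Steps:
L(F) = F/(11 + F) (L(F) = (F + 0)/(F + 11) = F/(11 + F))
m = -9945 (m = 117*(-85) = -9945)
m*L(23) = -228735/(11 + 23) = -228735/34 = -9945*23/34 = -13455/2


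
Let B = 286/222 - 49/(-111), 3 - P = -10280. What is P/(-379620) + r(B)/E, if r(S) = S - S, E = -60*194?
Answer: -10283/379620 ≈ -0.027088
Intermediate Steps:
P = 10283 (P = 3 - 1*(-10280) = 3 + 10280 = 10283)
E = -11640
B = 64/37 (B = 286*(1/222) - 49*(-1/111) = 143/111 + 49/111 = 64/37 ≈ 1.7297)
r(S) = 0
P/(-379620) + r(B)/E = 10283/(-379620) + 0/(-11640) = 10283*(-1/379620) + 0*(-1/11640) = -10283/379620 + 0 = -10283/379620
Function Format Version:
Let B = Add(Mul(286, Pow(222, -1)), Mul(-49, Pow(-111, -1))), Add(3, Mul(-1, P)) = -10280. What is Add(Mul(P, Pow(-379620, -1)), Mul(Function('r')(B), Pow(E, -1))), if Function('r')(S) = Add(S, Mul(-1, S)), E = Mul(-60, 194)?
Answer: Rational(-10283, 379620) ≈ -0.027088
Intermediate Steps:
P = 10283 (P = Add(3, Mul(-1, -10280)) = Add(3, 10280) = 10283)
E = -11640
B = Rational(64, 37) (B = Add(Mul(286, Rational(1, 222)), Mul(-49, Rational(-1, 111))) = Add(Rational(143, 111), Rational(49, 111)) = Rational(64, 37) ≈ 1.7297)
Function('r')(S) = 0
Add(Mul(P, Pow(-379620, -1)), Mul(Function('r')(B), Pow(E, -1))) = Add(Mul(10283, Pow(-379620, -1)), Mul(0, Pow(-11640, -1))) = Add(Mul(10283, Rational(-1, 379620)), Mul(0, Rational(-1, 11640))) = Add(Rational(-10283, 379620), 0) = Rational(-10283, 379620)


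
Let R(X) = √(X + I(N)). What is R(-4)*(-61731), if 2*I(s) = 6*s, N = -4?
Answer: -246924*I ≈ -2.4692e+5*I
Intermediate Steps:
I(s) = 3*s (I(s) = (6*s)/2 = 3*s)
R(X) = √(-12 + X) (R(X) = √(X + 3*(-4)) = √(X - 12) = √(-12 + X))
R(-4)*(-61731) = √(-12 - 4)*(-61731) = √(-16)*(-61731) = (4*I)*(-61731) = -246924*I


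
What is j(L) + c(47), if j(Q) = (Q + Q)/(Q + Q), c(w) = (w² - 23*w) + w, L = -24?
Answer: 1176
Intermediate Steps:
c(w) = w² - 22*w
j(Q) = 1 (j(Q) = (2*Q)/((2*Q)) = (2*Q)*(1/(2*Q)) = 1)
j(L) + c(47) = 1 + 47*(-22 + 47) = 1 + 47*25 = 1 + 1175 = 1176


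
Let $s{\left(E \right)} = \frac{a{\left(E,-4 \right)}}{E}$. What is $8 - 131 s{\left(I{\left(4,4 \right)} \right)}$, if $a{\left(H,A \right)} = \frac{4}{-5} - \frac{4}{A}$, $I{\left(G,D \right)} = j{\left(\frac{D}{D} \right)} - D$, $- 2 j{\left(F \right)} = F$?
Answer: $\frac{622}{45} \approx 13.822$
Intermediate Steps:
$j{\left(F \right)} = - \frac{F}{2}$
$I{\left(G,D \right)} = - \frac{1}{2} - D$ ($I{\left(G,D \right)} = - \frac{D \frac{1}{D}}{2} - D = \left(- \frac{1}{2}\right) 1 - D = - \frac{1}{2} - D$)
$a{\left(H,A \right)} = - \frac{4}{5} - \frac{4}{A}$ ($a{\left(H,A \right)} = 4 \left(- \frac{1}{5}\right) - \frac{4}{A} = - \frac{4}{5} - \frac{4}{A}$)
$s{\left(E \right)} = \frac{1}{5 E}$ ($s{\left(E \right)} = \frac{- \frac{4}{5} - \frac{4}{-4}}{E} = \frac{- \frac{4}{5} - -1}{E} = \frac{- \frac{4}{5} + 1}{E} = \frac{1}{5 E}$)
$8 - 131 s{\left(I{\left(4,4 \right)} \right)} = 8 - 131 \frac{1}{5 \left(- \frac{1}{2} - 4\right)} = 8 - 131 \frac{1}{5 \left(- \frac{9}{2}\right)} = 8 - 131 \cdot \frac{1}{5} \left(- \frac{2}{9}\right) = 8 - - \frac{262}{45} = 8 + \frac{262}{45} = \frac{622}{45}$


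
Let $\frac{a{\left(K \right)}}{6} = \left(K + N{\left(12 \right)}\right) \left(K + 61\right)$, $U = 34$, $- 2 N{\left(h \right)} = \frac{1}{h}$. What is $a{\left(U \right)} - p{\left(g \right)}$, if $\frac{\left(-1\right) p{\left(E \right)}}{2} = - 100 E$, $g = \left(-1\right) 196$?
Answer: $\frac{234225}{4} \approx 58556.0$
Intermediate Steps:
$N{\left(h \right)} = - \frac{1}{2 h}$
$a{\left(K \right)} = 6 \left(61 + K\right) \left(- \frac{1}{24} + K\right)$ ($a{\left(K \right)} = 6 \left(K - \frac{1}{2 \cdot 12}\right) \left(K + 61\right) = 6 \left(K - \frac{1}{24}\right) \left(61 + K\right) = 6 \left(- \frac{1}{24} + K\right) \left(61 + K\right) = 6 \left(61 + K\right) \left(- \frac{1}{24} + K\right)$)
$g = -196$
$p{\left(E \right)} = 200 E$ ($p{\left(E \right)} = - 2 \left(- 100 E\right) = 200 E$)
$a{\left(U \right)} - p{\left(g \right)} = \left(- \frac{61}{4} + 6 \cdot 34^{2} + \frac{1463}{4} \cdot 34\right) - 200 \left(-196\right) = \left(- \frac{61}{4} + 6 \cdot 1156 + \frac{24871}{2}\right) - -39200 = \left(- \frac{61}{4} + 6936 + \frac{24871}{2}\right) + 39200 = \frac{77425}{4} + 39200 = \frac{234225}{4}$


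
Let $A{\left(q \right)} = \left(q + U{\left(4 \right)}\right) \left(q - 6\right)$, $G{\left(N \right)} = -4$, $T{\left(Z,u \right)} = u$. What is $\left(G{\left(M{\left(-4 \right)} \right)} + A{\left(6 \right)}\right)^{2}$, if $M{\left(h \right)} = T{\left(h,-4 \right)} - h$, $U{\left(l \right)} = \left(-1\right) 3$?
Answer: $16$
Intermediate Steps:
$U{\left(l \right)} = -3$
$M{\left(h \right)} = -4 - h$
$A{\left(q \right)} = \left(-6 + q\right) \left(-3 + q\right)$ ($A{\left(q \right)} = \left(q - 3\right) \left(q - 6\right) = \left(-3 + q\right) \left(-6 + q\right) = \left(-6 + q\right) \left(-3 + q\right)$)
$\left(G{\left(M{\left(-4 \right)} \right)} + A{\left(6 \right)}\right)^{2} = \left(-4 + \left(18 + 6^{2} - 54\right)\right)^{2} = \left(-4 + \left(18 + 36 - 54\right)\right)^{2} = \left(-4 + 0\right)^{2} = \left(-4\right)^{2} = 16$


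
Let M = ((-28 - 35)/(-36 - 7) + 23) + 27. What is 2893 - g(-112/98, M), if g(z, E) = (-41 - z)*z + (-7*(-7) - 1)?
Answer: 137173/49 ≈ 2799.4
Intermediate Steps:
M = 2213/43 (M = (-63/(-43) + 23) + 27 = (-63*(-1/43) + 23) + 27 = (63/43 + 23) + 27 = 1052/43 + 27 = 2213/43 ≈ 51.465)
g(z, E) = 48 + z*(-41 - z) (g(z, E) = z*(-41 - z) + (49 - 1) = z*(-41 - z) + 48 = 48 + z*(-41 - z))
2893 - g(-112/98, M) = 2893 - (48 - (-112/98)² - (-4592)/98) = 2893 - (48 - (-112*1/98)² - (-4592)/98) = 2893 - (48 - (-8/7)² - 41*(-8/7)) = 2893 - (48 - 1*64/49 + 328/7) = 2893 - (48 - 64/49 + 328/7) = 2893 - 1*4584/49 = 2893 - 4584/49 = 137173/49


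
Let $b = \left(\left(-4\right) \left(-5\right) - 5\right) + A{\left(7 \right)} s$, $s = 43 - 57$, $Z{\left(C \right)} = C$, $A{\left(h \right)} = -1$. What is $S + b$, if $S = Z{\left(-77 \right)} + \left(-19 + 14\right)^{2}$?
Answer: $-23$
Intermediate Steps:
$s = -14$ ($s = 43 - 57 = -14$)
$S = -52$ ($S = -77 + \left(-19 + 14\right)^{2} = -77 + \left(-5\right)^{2} = -77 + 25 = -52$)
$b = 29$ ($b = \left(\left(-4\right) \left(-5\right) - 5\right) - -14 = \left(20 - 5\right) + 14 = 15 + 14 = 29$)
$S + b = -52 + 29 = -23$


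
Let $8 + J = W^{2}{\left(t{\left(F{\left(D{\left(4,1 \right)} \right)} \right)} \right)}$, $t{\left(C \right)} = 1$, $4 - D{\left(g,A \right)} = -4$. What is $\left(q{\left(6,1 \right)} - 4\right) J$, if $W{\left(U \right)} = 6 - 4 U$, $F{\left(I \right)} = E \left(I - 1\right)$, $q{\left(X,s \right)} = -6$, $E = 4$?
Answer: $40$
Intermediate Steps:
$D{\left(g,A \right)} = 8$ ($D{\left(g,A \right)} = 4 - -4 = 4 + 4 = 8$)
$F{\left(I \right)} = -4 + 4 I$ ($F{\left(I \right)} = 4 \left(I - 1\right) = 4 \left(-1 + I\right) = -4 + 4 I$)
$J = -4$ ($J = -8 + \left(6 - 4\right)^{2} = -8 + 2^{2} = -8 + 4 = -4$)
$\left(q{\left(6,1 \right)} - 4\right) J = \left(-6 - 4\right) \left(-4\right) = \left(-10\right) \left(-4\right) = 40$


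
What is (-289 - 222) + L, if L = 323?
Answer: -188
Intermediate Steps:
(-289 - 222) + L = (-289 - 222) + 323 = -511 + 323 = -188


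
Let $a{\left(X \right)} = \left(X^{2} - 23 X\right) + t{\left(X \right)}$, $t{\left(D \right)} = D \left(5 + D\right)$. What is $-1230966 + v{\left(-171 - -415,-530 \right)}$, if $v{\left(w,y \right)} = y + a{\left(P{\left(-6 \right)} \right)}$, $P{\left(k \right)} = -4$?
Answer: $-1231392$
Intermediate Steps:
$a{\left(X \right)} = X^{2} - 23 X + X \left(5 + X\right)$ ($a{\left(X \right)} = \left(X^{2} - 23 X\right) + X \left(5 + X\right) = X^{2} - 23 X + X \left(5 + X\right)$)
$v{\left(w,y \right)} = 104 + y$ ($v{\left(w,y \right)} = y + 2 \left(-4\right) \left(-9 - 4\right) = y + 2 \left(-4\right) \left(-13\right) = y + 104 = 104 + y$)
$-1230966 + v{\left(-171 - -415,-530 \right)} = -1230966 + \left(104 - 530\right) = -1230966 - 426 = -1231392$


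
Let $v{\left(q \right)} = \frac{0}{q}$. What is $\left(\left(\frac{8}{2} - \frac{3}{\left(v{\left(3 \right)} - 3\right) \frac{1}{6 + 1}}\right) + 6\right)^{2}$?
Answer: $289$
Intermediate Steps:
$v{\left(q \right)} = 0$
$\left(\left(\frac{8}{2} - \frac{3}{\left(v{\left(3 \right)} - 3\right) \frac{1}{6 + 1}}\right) + 6\right)^{2} = \left(\left(\frac{8}{2} - \frac{3}{\left(0 - 3\right) \frac{1}{6 + 1}}\right) + 6\right)^{2} = \left(\left(8 \cdot \frac{1}{2} - \frac{3}{\left(-3\right) \frac{1}{7}}\right) + 6\right)^{2} = \left(\left(4 - \frac{3}{\left(-3\right) \frac{1}{7}}\right) + 6\right)^{2} = \left(\left(4 - \frac{3}{- \frac{3}{7}}\right) + 6\right)^{2} = \left(\left(4 - -7\right) + 6\right)^{2} = \left(\left(4 + 7\right) + 6\right)^{2} = \left(11 + 6\right)^{2} = 17^{2} = 289$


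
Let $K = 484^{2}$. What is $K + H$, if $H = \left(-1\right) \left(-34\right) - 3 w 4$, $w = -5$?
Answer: $236296$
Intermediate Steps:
$K = 234256$
$H = 2040$ ($H = \left(-1\right) \left(-34\right) \left(-3\right) \left(-5\right) 4 = 34 \cdot 15 \cdot 4 = 34 \cdot 60 = 2040$)
$K + H = 234256 + 2040 = 236296$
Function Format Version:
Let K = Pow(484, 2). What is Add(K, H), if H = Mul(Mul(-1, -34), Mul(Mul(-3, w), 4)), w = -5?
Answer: 236296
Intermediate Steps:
K = 234256
H = 2040 (H = Mul(Mul(-1, -34), Mul(Mul(-3, -5), 4)) = Mul(34, Mul(15, 4)) = Mul(34, 60) = 2040)
Add(K, H) = Add(234256, 2040) = 236296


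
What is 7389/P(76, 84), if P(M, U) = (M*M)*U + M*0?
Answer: 2463/161728 ≈ 0.015229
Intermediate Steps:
P(M, U) = U*M² (P(M, U) = M²*U + 0 = U*M² + 0 = U*M²)
7389/P(76, 84) = 7389/((84*76²)) = 7389/((84*5776)) = 7389/485184 = 7389*(1/485184) = 2463/161728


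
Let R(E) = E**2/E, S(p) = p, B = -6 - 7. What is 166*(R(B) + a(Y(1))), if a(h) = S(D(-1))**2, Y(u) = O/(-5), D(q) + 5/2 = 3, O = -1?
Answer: -4233/2 ≈ -2116.5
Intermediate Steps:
B = -13
D(q) = 1/2 (D(q) = -5/2 + 3 = 1/2)
Y(u) = 1/5 (Y(u) = -1/(-5) = -1*(-1/5) = 1/5)
a(h) = 1/4 (a(h) = (1/2)**2 = 1/4)
R(E) = E
166*(R(B) + a(Y(1))) = 166*(-13 + 1/4) = 166*(-51/4) = -4233/2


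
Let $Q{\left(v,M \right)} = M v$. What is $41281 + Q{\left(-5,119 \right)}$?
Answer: $40686$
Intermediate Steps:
$41281 + Q{\left(-5,119 \right)} = 41281 + 119 \left(-5\right) = 41281 - 595 = 40686$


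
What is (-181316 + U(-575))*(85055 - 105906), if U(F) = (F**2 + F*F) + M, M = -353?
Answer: -9999743431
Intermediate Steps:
U(F) = -353 + 2*F**2 (U(F) = (F**2 + F*F) - 353 = (F**2 + F**2) - 353 = 2*F**2 - 353 = -353 + 2*F**2)
(-181316 + U(-575))*(85055 - 105906) = (-181316 + (-353 + 2*(-575)**2))*(85055 - 105906) = (-181316 + (-353 + 2*330625))*(-20851) = (-181316 + (-353 + 661250))*(-20851) = (-181316 + 660897)*(-20851) = 479581*(-20851) = -9999743431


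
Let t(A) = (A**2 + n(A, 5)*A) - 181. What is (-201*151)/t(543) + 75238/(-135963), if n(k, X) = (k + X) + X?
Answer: -48889235399/80890778961 ≈ -0.60439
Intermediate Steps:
n(k, X) = k + 2*X (n(k, X) = (X + k) + X = k + 2*X)
t(A) = -181 + A**2 + A*(10 + A) (t(A) = (A**2 + (A + 2*5)*A) - 181 = (A**2 + (A + 10)*A) - 181 = (A**2 + (10 + A)*A) - 181 = (A**2 + A*(10 + A)) - 181 = -181 + A**2 + A*(10 + A))
(-201*151)/t(543) + 75238/(-135963) = (-201*151)/(-181 + 543**2 + 543*(10 + 543)) + 75238/(-135963) = -30351/(-181 + 294849 + 543*553) + 75238*(-1/135963) = -30351/(-181 + 294849 + 300279) - 75238/135963 = -30351/594947 - 75238/135963 = -48889235399/80890778961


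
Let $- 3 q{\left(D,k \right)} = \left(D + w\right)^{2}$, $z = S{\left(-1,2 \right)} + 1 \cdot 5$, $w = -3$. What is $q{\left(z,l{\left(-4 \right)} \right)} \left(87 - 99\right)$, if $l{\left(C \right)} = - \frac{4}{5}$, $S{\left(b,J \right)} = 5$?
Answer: $196$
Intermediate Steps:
$z = 10$ ($z = 5 + 1 \cdot 5 = 5 + 5 = 10$)
$l{\left(C \right)} = - \frac{4}{5}$ ($l{\left(C \right)} = \left(-4\right) \frac{1}{5} = - \frac{4}{5}$)
$q{\left(D,k \right)} = - \frac{\left(-3 + D\right)^{2}}{3}$ ($q{\left(D,k \right)} = - \frac{\left(D - 3\right)^{2}}{3} = - \frac{\left(-3 + D\right)^{2}}{3}$)
$q{\left(z,l{\left(-4 \right)} \right)} \left(87 - 99\right) = - \frac{\left(-3 + 10\right)^{2}}{3} \left(87 - 99\right) = - \frac{7^{2}}{3} \left(-12\right) = \left(- \frac{1}{3}\right) 49 \left(-12\right) = \left(- \frac{49}{3}\right) \left(-12\right) = 196$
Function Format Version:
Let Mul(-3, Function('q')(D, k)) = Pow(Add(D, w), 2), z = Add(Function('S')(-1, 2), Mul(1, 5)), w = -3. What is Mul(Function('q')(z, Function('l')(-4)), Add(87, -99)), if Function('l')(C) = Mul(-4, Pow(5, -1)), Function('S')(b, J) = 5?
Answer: 196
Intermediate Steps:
z = 10 (z = Add(5, Mul(1, 5)) = Add(5, 5) = 10)
Function('l')(C) = Rational(-4, 5) (Function('l')(C) = Mul(-4, Rational(1, 5)) = Rational(-4, 5))
Function('q')(D, k) = Mul(Rational(-1, 3), Pow(Add(-3, D), 2)) (Function('q')(D, k) = Mul(Rational(-1, 3), Pow(Add(D, -3), 2)) = Mul(Rational(-1, 3), Pow(Add(-3, D), 2)))
Mul(Function('q')(z, Function('l')(-4)), Add(87, -99)) = Mul(Mul(Rational(-1, 3), Pow(Add(-3, 10), 2)), Add(87, -99)) = Mul(Mul(Rational(-1, 3), Pow(7, 2)), -12) = Mul(Mul(Rational(-1, 3), 49), -12) = Mul(Rational(-49, 3), -12) = 196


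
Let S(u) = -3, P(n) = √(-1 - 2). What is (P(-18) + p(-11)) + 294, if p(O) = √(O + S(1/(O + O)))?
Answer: 294 + I*√3 + I*√14 ≈ 294.0 + 5.4737*I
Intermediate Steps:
P(n) = I*√3 (P(n) = √(-3) = I*√3)
p(O) = √(-3 + O) (p(O) = √(O - 3) = √(-3 + O))
(P(-18) + p(-11)) + 294 = (I*√3 + √(-3 - 11)) + 294 = (I*√3 + √(-14)) + 294 = (I*√3 + I*√14) + 294 = 294 + I*√3 + I*√14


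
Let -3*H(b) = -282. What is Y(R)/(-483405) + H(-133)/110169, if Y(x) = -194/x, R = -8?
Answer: 57024629/71008327260 ≈ 0.00080307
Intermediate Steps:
H(b) = 94 (H(b) = -1/3*(-282) = 94)
Y(R)/(-483405) + H(-133)/110169 = -194/(-8)/(-483405) + 94/110169 = -194*(-1/8)*(-1/483405) + 94*(1/110169) = (97/4)*(-1/483405) + 94/110169 = -97/1933620 + 94/110169 = 57024629/71008327260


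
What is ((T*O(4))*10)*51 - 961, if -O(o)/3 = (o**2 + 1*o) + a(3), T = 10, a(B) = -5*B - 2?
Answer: -46861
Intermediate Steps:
a(B) = -2 - 5*B
O(o) = 51 - 3*o - 3*o**2 (O(o) = -3*((o**2 + 1*o) + (-2 - 5*3)) = -3*((o**2 + o) + (-2 - 15)) = -3*((o + o**2) - 17) = -3*(-17 + o + o**2) = 51 - 3*o - 3*o**2)
((T*O(4))*10)*51 - 961 = ((10*(51 - 3*4 - 3*4**2))*10)*51 - 961 = ((10*(51 - 12 - 3*16))*10)*51 - 961 = ((10*(51 - 12 - 48))*10)*51 - 961 = ((10*(-9))*10)*51 - 961 = -90*10*51 - 961 = -900*51 - 961 = -45900 - 961 = -46861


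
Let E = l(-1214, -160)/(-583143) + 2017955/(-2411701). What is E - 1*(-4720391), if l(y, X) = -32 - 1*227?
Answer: 6638598858658749007/1406366556243 ≈ 4.7204e+6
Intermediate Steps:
l(y, X) = -259 (l(y, X) = -32 - 227 = -259)
E = -1176131702006/1406366556243 (E = -259/(-583143) + 2017955/(-2411701) = -259*(-1/583143) + 2017955*(-1/2411701) = 259/583143 - 2017955/2411701 = -1176131702006/1406366556243 ≈ -0.83629)
E - 1*(-4720391) = -1176131702006/1406366556243 - 1*(-4720391) = -1176131702006/1406366556243 + 4720391 = 6638598858658749007/1406366556243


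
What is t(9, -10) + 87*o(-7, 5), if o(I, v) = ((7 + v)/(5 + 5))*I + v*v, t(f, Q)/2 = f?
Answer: 7311/5 ≈ 1462.2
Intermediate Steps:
t(f, Q) = 2*f
o(I, v) = v² + I*(7/10 + v/10) (o(I, v) = ((7 + v)/10)*I + v² = ((7 + v)*(⅒))*I + v² = (7/10 + v/10)*I + v² = I*(7/10 + v/10) + v² = v² + I*(7/10 + v/10))
t(9, -10) + 87*o(-7, 5) = 2*9 + 87*(5² + (7/10)*(-7) + (⅒)*(-7)*5) = 18 + 87*(25 - 49/10 - 7/2) = 18 + 87*(83/5) = 18 + 7221/5 = 7311/5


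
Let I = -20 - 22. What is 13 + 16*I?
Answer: -659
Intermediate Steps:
I = -42
13 + 16*I = 13 + 16*(-42) = 13 - 672 = -659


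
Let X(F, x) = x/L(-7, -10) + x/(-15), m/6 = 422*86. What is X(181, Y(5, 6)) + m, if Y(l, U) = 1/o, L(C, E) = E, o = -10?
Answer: 13065121/60 ≈ 2.1775e+5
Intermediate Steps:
Y(l, U) = -⅒ (Y(l, U) = 1/(-10) = -⅒)
m = 217752 (m = 6*(422*86) = 6*36292 = 217752)
X(F, x) = -x/6 (X(F, x) = x/(-10) + x/(-15) = x*(-⅒) + x*(-1/15) = -x/10 - x/15 = -x/6)
X(181, Y(5, 6)) + m = -⅙*(-⅒) + 217752 = 1/60 + 217752 = 13065121/60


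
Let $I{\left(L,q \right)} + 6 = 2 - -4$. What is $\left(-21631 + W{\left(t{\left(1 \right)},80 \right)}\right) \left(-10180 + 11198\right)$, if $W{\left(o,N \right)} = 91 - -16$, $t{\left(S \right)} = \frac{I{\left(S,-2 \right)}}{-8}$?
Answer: $-21911432$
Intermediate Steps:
$I{\left(L,q \right)} = 0$ ($I{\left(L,q \right)} = -6 + \left(2 - -4\right) = -6 + \left(2 + 4\right) = -6 + 6 = 0$)
$t{\left(S \right)} = 0$ ($t{\left(S \right)} = \frac{0}{-8} = 0 \left(- \frac{1}{8}\right) = 0$)
$W{\left(o,N \right)} = 107$ ($W{\left(o,N \right)} = 91 + 16 = 107$)
$\left(-21631 + W{\left(t{\left(1 \right)},80 \right)}\right) \left(-10180 + 11198\right) = \left(-21631 + 107\right) \left(-10180 + 11198\right) = \left(-21524\right) 1018 = -21911432$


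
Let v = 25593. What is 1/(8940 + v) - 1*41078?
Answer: -1418546573/34533 ≈ -41078.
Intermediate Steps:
1/(8940 + v) - 1*41078 = 1/(8940 + 25593) - 1*41078 = 1/34533 - 41078 = -1418546573/34533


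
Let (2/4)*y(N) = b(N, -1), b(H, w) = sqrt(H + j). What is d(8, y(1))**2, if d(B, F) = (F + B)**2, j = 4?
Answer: 12176 + 5376*sqrt(5) ≈ 24197.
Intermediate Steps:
b(H, w) = sqrt(4 + H) (b(H, w) = sqrt(H + 4) = sqrt(4 + H))
y(N) = 2*sqrt(4 + N)
d(B, F) = (B + F)**2
d(8, y(1))**2 = ((8 + 2*sqrt(4 + 1))**2)**2 = ((8 + 2*sqrt(5))**2)**2 = (8 + 2*sqrt(5))**4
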